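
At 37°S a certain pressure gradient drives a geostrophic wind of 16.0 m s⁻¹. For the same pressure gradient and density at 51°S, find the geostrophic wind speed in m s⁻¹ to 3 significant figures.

With the same pressure gradient and density, V_g ∝ 1/f ∝ 1/sin φ.
V₂ = V₁ · sin φ₁ / sin φ₂ = 16.0 × sin 37° / sin 51°
V₂ = 16.0 × 0.6018/0.7771 = 12.4 m s⁻¹

12.4 m s⁻¹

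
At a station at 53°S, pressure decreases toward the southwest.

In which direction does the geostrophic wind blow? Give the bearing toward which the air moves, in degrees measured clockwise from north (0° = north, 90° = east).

The pressure-gradient force points toward the southwest (bearing 225°).
Geostrophic balance: in the Southern Hemisphere the Coriolis force deflects motion to the left, so the geostrophic wind blows 90° to the left of the pressure-gradient force (low pressure on the right).
Rotating 225° by 90° counterclockwise gives 135° — the wind blows toward the southeast.

135°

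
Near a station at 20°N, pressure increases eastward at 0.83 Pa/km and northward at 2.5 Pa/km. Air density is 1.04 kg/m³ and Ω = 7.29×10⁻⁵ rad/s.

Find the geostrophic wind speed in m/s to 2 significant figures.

Coriolis parameter at 20°N:
f = 2Ω sin φ = 2 × 7.29×10⁻⁵ × sin 20° = 4.99×10⁻⁵ s⁻¹
Component geostrophic relations (x east, y north):
u_g = −(1/(fρ)) ∂P/∂y,  v_g = (1/(fρ)) ∂P/∂x
u_g = −(2.5×10⁻³)/(4.99×10⁻⁵ × 1.04) = −48.2 m/s;  v_g = (0.83×10⁻³)/(4.99×10⁻⁵ × 1.04) = 16.0 m/s
|V_g| = √(u_g² + v_g²) = 50.8 m/s

51 m/s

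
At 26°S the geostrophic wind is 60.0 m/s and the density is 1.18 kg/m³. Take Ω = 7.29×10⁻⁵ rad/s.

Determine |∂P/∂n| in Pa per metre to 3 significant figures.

Coriolis parameter at 26°S:
f = 2Ω sin φ = 2 × 7.29×10⁻⁵ × sin 26° = 6.39×10⁻⁵ s⁻¹
Geostrophic balance rearranged: |∂P/∂n| = f ρ V_g
|∂P/∂n| = 6.39×10⁻⁵ × 1.18 × 60.0 = 4.53×10⁻³ Pa/m

4.53×10⁻³ Pa/m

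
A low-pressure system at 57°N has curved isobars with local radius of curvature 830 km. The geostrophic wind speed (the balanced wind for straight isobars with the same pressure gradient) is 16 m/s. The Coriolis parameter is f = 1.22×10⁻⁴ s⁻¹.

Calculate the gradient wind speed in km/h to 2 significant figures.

Around a low, centrifugal force acts outward with Coriolis, so pressure-gradient force balances both:
(1/ρ)|∂P/∂n| = fV + V²/R  →  V² + fR·V − fR·V_g = 0
With fR = 1.22×10⁻⁴ × 830×10³ m = 101 m/s:
V = [−fR + √((fR)² + 4 fR V_g)]/2 = [−101 + √(101² + 4×101×16)]/2 = 14.1 m/s
Subgeostrophic (V < V_g = 16 m/s), as expected around a low.
Converting: 14.1 m/s × 3.6 = 51 km/h

51 km/h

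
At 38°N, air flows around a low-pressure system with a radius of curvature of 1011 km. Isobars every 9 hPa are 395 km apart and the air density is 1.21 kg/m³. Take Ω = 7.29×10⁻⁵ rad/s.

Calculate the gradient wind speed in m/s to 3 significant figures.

17.6 m/s

Coriolis parameter at 38°N:
f = 2Ω sin φ = 2 × 7.29×10⁻⁵ × sin 38° = 8.98×10⁻⁵ s⁻¹
Pressure gradient: |∂P/∂n| = 900 Pa / 395000 m = 2.28×10⁻³ Pa/m
Geostrophic speed: V_g = |∂P/∂n|/(fρ) = 2.28×10⁻³/(8.98×10⁻⁵ × 1.21) = 21.0 m/s
Around a low, centrifugal force acts outward with Coriolis, so pressure-gradient force balances both:
(1/ρ)|∂P/∂n| = fV + V²/R  →  V² + fR·V − fR·V_g = 0
With fR = 8.98×10⁻⁵ × 1011×10³ m = 90.8 m/s:
V = [−fR + √((fR)² + 4 fR V_g)]/2 = [−90.8 + √(90.8² + 4×90.8×21)]/2 = 17.6 m/s
Subgeostrophic (V < V_g = 21 m/s), as expected around a low.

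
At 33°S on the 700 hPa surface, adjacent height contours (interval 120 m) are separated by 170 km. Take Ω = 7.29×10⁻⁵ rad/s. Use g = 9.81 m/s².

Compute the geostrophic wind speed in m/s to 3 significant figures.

Coriolis parameter at 33°S:
f = 2Ω sin φ = 2 × 7.29×10⁻⁵ × sin 33° = 7.94×10⁻⁵ s⁻¹
Height gradient: |∂Z/∂n| = 120 m / 170000 m = 7.06×10⁻⁴
On a pressure surface, geostrophic balance gives V_g = (g/f)|∂Z/∂n|:
V_g = 9.81 × 7.06×10⁻⁴ / 7.94×10⁻⁵ = 87.2 m/s

87.2 m/s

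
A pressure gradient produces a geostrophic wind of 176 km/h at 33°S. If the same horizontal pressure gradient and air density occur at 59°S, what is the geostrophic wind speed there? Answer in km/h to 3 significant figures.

112 km/h

With the same pressure gradient and density, V_g ∝ 1/f ∝ 1/sin φ.
V₂ = V₁ · sin φ₁ / sin φ₂ = 176 × sin 33° / sin 59°
V₂ = 176 × 0.5446/0.8572 = 112 km/h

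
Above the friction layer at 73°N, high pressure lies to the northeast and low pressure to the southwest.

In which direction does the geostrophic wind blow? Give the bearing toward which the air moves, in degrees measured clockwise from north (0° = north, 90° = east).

315°

The pressure-gradient force points toward the southwest (bearing 225°).
Geostrophic balance: in the Northern Hemisphere the Coriolis force deflects motion to the right, so the geostrophic wind blows 90° to the right of the pressure-gradient force (low pressure on the left).
Rotating 225° by 90° clockwise gives 315° — the wind blows toward the northwest.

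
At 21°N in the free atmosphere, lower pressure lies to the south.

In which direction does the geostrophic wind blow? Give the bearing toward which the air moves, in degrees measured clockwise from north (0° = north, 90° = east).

The pressure-gradient force points toward the south (bearing 180°).
Geostrophic balance: in the Northern Hemisphere the Coriolis force deflects motion to the right, so the geostrophic wind blows 90° to the right of the pressure-gradient force (low pressure on the left).
Rotating 180° by 90° clockwise gives 270° — the wind blows toward the west.

270°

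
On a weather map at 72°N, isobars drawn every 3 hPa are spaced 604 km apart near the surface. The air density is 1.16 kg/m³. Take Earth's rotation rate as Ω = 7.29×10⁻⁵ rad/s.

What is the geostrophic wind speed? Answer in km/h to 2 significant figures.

Coriolis parameter at 72°N:
f = 2Ω sin φ = 2 × 7.29×10⁻⁵ × sin 72° = 1.39×10⁻⁴ s⁻¹
Pressure gradient: |∂P/∂n| = 300 Pa / 604000 m = 4.97×10⁻⁴ Pa/m
Geostrophic balance (pressure-gradient force = Coriolis force):
V_g = (1/(fρ)) |∂P/∂n| = 4.97×10⁻⁴ / (1.39×10⁻⁴ × 1.16) = 3.09 m/s
Converting: 3.09 m/s × 3.6 = 11 km/h

11 km/h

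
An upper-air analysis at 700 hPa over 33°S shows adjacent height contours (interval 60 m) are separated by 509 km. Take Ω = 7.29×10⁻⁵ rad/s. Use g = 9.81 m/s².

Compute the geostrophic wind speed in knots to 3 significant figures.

28.3 knots

Coriolis parameter at 33°S:
f = 2Ω sin φ = 2 × 7.29×10⁻⁵ × sin 33° = 7.94×10⁻⁵ s⁻¹
Height gradient: |∂Z/∂n| = 60 m / 509000 m = 1.18×10⁻⁴
On a pressure surface, geostrophic balance gives V_g = (g/f)|∂Z/∂n|:
V_g = 9.81 × 1.18×10⁻⁴ / 7.94×10⁻⁵ = 14.6 m/s
Converting: 14.6 m/s × 1.944 = 28.3 knots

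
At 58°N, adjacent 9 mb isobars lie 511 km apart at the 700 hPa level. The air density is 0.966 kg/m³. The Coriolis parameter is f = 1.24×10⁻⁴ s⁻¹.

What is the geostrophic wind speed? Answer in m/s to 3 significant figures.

14.7 m/s

Pressure gradient: |∂P/∂n| = 900 Pa / 511000 m = 1.76×10⁻³ Pa/m
Geostrophic balance (pressure-gradient force = Coriolis force):
V_g = (1/(fρ)) |∂P/∂n| = 1.76×10⁻³ / (1.24×10⁻⁴ × 0.966) = 14.7 m/s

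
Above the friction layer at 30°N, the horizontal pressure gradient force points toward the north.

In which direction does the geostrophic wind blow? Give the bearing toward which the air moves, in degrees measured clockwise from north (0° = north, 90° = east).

The pressure-gradient force points toward the north (bearing 000°).
Geostrophic balance: in the Northern Hemisphere the Coriolis force deflects motion to the right, so the geostrophic wind blows 90° to the right of the pressure-gradient force (low pressure on the left).
Rotating 000° by 90° clockwise gives 090° — the wind blows toward the east.

090°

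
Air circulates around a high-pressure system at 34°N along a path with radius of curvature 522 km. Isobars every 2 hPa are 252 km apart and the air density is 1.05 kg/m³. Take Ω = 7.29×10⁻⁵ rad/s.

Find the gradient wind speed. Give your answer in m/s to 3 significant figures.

13.6 m/s

Coriolis parameter at 34°N:
f = 2Ω sin φ = 2 × 7.29×10⁻⁵ × sin 34° = 8.15×10⁻⁵ s⁻¹
Pressure gradient: |∂P/∂n| = 200 Pa / 252000 m = 7.94×10⁻⁴ Pa/m
Geostrophic speed: V_g = |∂P/∂n|/(fρ) = 7.94×10⁻⁴/(8.15×10⁻⁵ × 1.05) = 9.27 m/s
Around a high, pressure-gradient force acts outward with centrifugal, so Coriolis balances both:
fV = (1/ρ)|∂P/∂n| + V²/R  →  V² − fR·V + fR·V_g = 0
With fR = 8.15×10⁻⁵ × 522×10³ m = 42.6 m/s:
V = [fR − √((fR)² − 4 fR V_g)]/2 = [42.6 − √(42.6² − 4×42.6×9.27)]/2 = 13.6 m/s
Supergeostrophic (V > V_g = 9.27 m/s), as expected around a high.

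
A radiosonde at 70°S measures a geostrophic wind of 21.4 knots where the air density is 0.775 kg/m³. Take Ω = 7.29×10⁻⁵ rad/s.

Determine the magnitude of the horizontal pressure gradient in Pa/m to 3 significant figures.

Coriolis parameter at 70°S:
f = 2Ω sin φ = 2 × 7.29×10⁻⁵ × sin 70° = 1.37×10⁻⁴ s⁻¹
Wind speed in SI: 21.4 knots = 11.0 m/s
Geostrophic balance rearranged: |∂P/∂n| = f ρ V_g
|∂P/∂n| = 1.37×10⁻⁴ × 0.775 × 11.0 = 1.17×10⁻³ Pa/m

1.17×10⁻³ Pa/m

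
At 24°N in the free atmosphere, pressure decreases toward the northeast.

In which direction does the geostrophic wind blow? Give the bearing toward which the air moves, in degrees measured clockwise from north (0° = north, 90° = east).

135°

The pressure-gradient force points toward the northeast (bearing 045°).
Geostrophic balance: in the Northern Hemisphere the Coriolis force deflects motion to the right, so the geostrophic wind blows 90° to the right of the pressure-gradient force (low pressure on the left).
Rotating 045° by 90° clockwise gives 135° — the wind blows toward the southeast.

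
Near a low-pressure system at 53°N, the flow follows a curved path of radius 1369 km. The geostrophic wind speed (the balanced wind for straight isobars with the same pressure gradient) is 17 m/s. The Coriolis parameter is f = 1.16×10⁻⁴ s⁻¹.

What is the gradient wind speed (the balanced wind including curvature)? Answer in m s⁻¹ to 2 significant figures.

15 m s⁻¹

Around a low, centrifugal force acts outward with Coriolis, so pressure-gradient force balances both:
(1/ρ)|∂P/∂n| = fV + V²/R  →  V² + fR·V − fR·V_g = 0
With fR = 1.16×10⁻⁴ × 1369×10³ m = 159 m/s:
V = [−fR + √((fR)² + 4 fR V_g)]/2 = [−159 + √(159² + 4×159×17)]/2 = 15.5 m/s
Subgeostrophic (V < V_g = 17 m/s), as expected around a low.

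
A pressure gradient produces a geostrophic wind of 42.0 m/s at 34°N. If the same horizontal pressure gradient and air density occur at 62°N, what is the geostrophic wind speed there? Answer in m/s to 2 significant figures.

With the same pressure gradient and density, V_g ∝ 1/f ∝ 1/sin φ.
V₂ = V₁ · sin φ₁ / sin φ₂ = 42.0 × sin 34° / sin 62°
V₂ = 42.0 × 0.5592/0.8829 = 27 m/s

27 m/s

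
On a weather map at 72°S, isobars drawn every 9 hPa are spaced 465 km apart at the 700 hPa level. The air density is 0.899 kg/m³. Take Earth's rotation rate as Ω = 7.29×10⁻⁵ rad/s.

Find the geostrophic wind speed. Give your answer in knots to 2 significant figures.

Coriolis parameter at 72°S:
f = 2Ω sin φ = 2 × 7.29×10⁻⁵ × sin 72° = 1.39×10⁻⁴ s⁻¹
Pressure gradient: |∂P/∂n| = 900 Pa / 465000 m = 1.94×10⁻³ Pa/m
Geostrophic balance (pressure-gradient force = Coriolis force):
V_g = (1/(fρ)) |∂P/∂n| = 1.94×10⁻³ / (1.39×10⁻⁴ × 0.899) = 15.5 m/s
Converting: 15.5 m/s × 1.944 = 30 knots

30 knots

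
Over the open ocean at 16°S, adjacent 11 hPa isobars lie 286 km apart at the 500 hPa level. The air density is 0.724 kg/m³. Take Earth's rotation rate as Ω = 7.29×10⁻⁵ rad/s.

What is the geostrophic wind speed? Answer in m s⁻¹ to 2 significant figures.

Coriolis parameter at 16°S:
f = 2Ω sin φ = 2 × 7.29×10⁻⁵ × sin 16° = 4.02×10⁻⁵ s⁻¹
Pressure gradient: |∂P/∂n| = 1100 Pa / 286000 m = 3.85×10⁻³ Pa/m
Geostrophic balance (pressure-gradient force = Coriolis force):
V_g = (1/(fρ)) |∂P/∂n| = 3.85×10⁻³ / (4.02×10⁻⁵ × 0.724) = 132 m/s

130 m s⁻¹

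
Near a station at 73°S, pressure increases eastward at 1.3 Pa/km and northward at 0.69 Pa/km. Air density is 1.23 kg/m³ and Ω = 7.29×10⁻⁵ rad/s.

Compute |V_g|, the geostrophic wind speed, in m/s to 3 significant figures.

Coriolis parameter at 73°S:
f = 2Ω sin φ = 2 × 7.29×10⁻⁵ × sin 73° = 1.39×10⁻⁴ s⁻¹
In the Southern Hemisphere f is negative: f = −1.39×10⁻⁴ s⁻¹.
Component geostrophic relations (x east, y north):
u_g = −(1/(fρ)) ∂P/∂y,  v_g = (1/(fρ)) ∂P/∂x
u_g = −(0.69×10⁻³)/(−1.39×10⁻⁴ × 1.23) = 4.02 m/s;  v_g = (1.3×10⁻³)/(−1.39×10⁻⁴ × 1.23) = −7.58 m/s
|V_g| = √(u_g² + v_g²) = 8.58 m/s

8.58 m/s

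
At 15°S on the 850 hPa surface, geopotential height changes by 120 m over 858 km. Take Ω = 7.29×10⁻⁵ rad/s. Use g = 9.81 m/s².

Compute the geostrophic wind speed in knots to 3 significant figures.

70.7 knots

Coriolis parameter at 15°S:
f = 2Ω sin φ = 2 × 7.29×10⁻⁵ × sin 15° = 3.77×10⁻⁵ s⁻¹
Height gradient: |∂Z/∂n| = 120 m / 858000 m = 1.40×10⁻⁴
On a pressure surface, geostrophic balance gives V_g = (g/f)|∂Z/∂n|:
V_g = 9.81 × 1.40×10⁻⁴ / 3.77×10⁻⁵ = 36.4 m/s
Converting: 36.4 m/s × 1.944 = 70.7 knots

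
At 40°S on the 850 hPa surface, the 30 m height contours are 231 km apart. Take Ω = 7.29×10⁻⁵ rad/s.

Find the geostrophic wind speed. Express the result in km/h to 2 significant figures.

49 km/h

Coriolis parameter at 40°S:
f = 2Ω sin φ = 2 × 7.29×10⁻⁵ × sin 40° = 9.37×10⁻⁵ s⁻¹
Height gradient: |∂Z/∂n| = 30 m / 231000 m = 1.30×10⁻⁴
On a pressure surface, geostrophic balance gives V_g = (g/f)|∂Z/∂n|:
V_g = 9.81 × 1.30×10⁻⁴ / 9.37×10⁻⁵ = 13.6 m/s
Converting: 13.6 m/s × 3.6 = 49 km/h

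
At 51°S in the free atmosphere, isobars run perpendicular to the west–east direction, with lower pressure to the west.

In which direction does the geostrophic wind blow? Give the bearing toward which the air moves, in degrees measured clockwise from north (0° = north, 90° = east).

180°

The pressure-gradient force points toward the west (bearing 270°).
Geostrophic balance: in the Southern Hemisphere the Coriolis force deflects motion to the left, so the geostrophic wind blows 90° to the left of the pressure-gradient force (low pressure on the right).
Rotating 270° by 90° counterclockwise gives 180° — the wind blows toward the south.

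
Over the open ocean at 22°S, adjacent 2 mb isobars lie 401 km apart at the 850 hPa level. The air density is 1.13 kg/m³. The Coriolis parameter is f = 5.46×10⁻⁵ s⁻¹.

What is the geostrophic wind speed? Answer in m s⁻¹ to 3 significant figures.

8.08 m s⁻¹

Pressure gradient: |∂P/∂n| = 200 Pa / 401000 m = 4.99×10⁻⁴ Pa/m
Geostrophic balance (pressure-gradient force = Coriolis force):
V_g = (1/(fρ)) |∂P/∂n| = 4.99×10⁻⁴ / (5.46×10⁻⁵ × 1.13) = 8.08 m/s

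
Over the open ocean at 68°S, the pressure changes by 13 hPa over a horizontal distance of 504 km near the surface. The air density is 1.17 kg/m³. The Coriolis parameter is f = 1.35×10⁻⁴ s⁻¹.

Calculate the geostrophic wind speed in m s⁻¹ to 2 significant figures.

Pressure gradient: |∂P/∂n| = 1300 Pa / 504000 m = 2.58×10⁻³ Pa/m
Geostrophic balance (pressure-gradient force = Coriolis force):
V_g = (1/(fρ)) |∂P/∂n| = 2.58×10⁻³ / (1.35×10⁻⁴ × 1.17) = 16.3 m/s

16 m s⁻¹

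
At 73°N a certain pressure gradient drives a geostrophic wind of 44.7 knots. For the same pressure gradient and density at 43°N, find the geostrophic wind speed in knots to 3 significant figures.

With the same pressure gradient and density, V_g ∝ 1/f ∝ 1/sin φ.
V₂ = V₁ · sin φ₁ / sin φ₂ = 44.7 × sin 73° / sin 43°
V₂ = 44.7 × 0.9563/0.6820 = 62.7 knots

62.7 knots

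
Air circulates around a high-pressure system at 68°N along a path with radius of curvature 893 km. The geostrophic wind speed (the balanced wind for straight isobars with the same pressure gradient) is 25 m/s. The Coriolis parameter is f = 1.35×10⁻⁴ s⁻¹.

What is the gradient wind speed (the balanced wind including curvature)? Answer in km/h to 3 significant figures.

Around a high, pressure-gradient force acts outward with centrifugal, so Coriolis balances both:
fV = (1/ρ)|∂P/∂n| + V²/R  →  V² − fR·V + fR·V_g = 0
With fR = 1.35×10⁻⁴ × 893×10³ m = 121 m/s:
V = [fR − √((fR)² − 4 fR V_g)]/2 = [121 − √(121² − 4×121×25)]/2 = 35.4 m/s
Supergeostrophic (V > V_g = 25 m/s), as expected around a high.
Converting: 35.4 m/s × 3.6 = 127 km/h

127 km/h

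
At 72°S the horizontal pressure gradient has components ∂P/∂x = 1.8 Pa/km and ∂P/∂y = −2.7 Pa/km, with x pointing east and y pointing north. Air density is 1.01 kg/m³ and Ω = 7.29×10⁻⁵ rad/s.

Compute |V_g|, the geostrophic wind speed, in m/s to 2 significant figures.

Coriolis parameter at 72°S:
f = 2Ω sin φ = 2 × 7.29×10⁻⁵ × sin 72° = 1.39×10⁻⁴ s⁻¹
In the Southern Hemisphere f is negative: f = −1.39×10⁻⁴ s⁻¹.
Component geostrophic relations (x east, y north):
u_g = −(1/(fρ)) ∂P/∂y,  v_g = (1/(fρ)) ∂P/∂x
u_g = −(−2.7×10⁻³)/(−1.39×10⁻⁴ × 1.01) = −19.3 m/s;  v_g = (1.8×10⁻³)/(−1.39×10⁻⁴ × 1.01) = −12.9 m/s
|V_g| = √(u_g² + v_g²) = 23.2 m/s

23 m/s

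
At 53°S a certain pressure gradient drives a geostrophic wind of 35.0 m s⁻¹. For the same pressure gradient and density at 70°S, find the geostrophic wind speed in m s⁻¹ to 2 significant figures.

With the same pressure gradient and density, V_g ∝ 1/f ∝ 1/sin φ.
V₂ = V₁ · sin φ₁ / sin φ₂ = 35.0 × sin 53° / sin 70°
V₂ = 35.0 × 0.7986/0.9397 = 30 m s⁻¹

30 m s⁻¹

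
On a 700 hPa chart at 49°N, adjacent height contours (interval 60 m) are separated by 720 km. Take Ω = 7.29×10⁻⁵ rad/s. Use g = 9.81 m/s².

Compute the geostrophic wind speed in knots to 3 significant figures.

Coriolis parameter at 49°N:
f = 2Ω sin φ = 2 × 7.29×10⁻⁵ × sin 49° = 1.10×10⁻⁴ s⁻¹
Height gradient: |∂Z/∂n| = 60 m / 720000 m = 8.33×10⁻⁵
On a pressure surface, geostrophic balance gives V_g = (g/f)|∂Z/∂n|:
V_g = 9.81 × 8.33×10⁻⁵ / 1.10×10⁻⁴ = 7.43 m/s
Converting: 7.43 m/s × 1.944 = 14.4 knots

14.4 knots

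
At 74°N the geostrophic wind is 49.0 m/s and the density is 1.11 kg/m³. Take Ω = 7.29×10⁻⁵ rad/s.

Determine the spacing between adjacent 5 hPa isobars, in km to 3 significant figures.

Coriolis parameter at 74°N:
f = 2Ω sin φ = 2 × 7.29×10⁻⁵ × sin 74° = 1.40×10⁻⁴ s⁻¹
Geostrophic balance rearranged: |∂P/∂n| = f ρ V_g
|∂P/∂n| = 1.40×10⁻⁴ × 1.11 × 49.0 = 7.62×10⁻³ Pa/m
Isobar spacing: Δn = ΔP/|∂P/∂n| = 500 Pa / 7.62×10⁻³ Pa/m = 65592 m ≈ 65.6 km

65.6 km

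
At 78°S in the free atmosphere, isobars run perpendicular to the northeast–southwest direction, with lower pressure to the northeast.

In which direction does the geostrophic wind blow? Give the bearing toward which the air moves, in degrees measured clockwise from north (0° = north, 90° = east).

315°

The pressure-gradient force points toward the northeast (bearing 045°).
Geostrophic balance: in the Southern Hemisphere the Coriolis force deflects motion to the left, so the geostrophic wind blows 90° to the left of the pressure-gradient force (low pressure on the right).
Rotating 045° by 90° counterclockwise gives 315° — the wind blows toward the northwest.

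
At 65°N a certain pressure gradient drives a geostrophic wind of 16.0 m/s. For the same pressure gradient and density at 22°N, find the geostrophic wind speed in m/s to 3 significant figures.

With the same pressure gradient and density, V_g ∝ 1/f ∝ 1/sin φ.
V₂ = V₁ · sin φ₁ / sin φ₂ = 16.0 × sin 65° / sin 22°
V₂ = 16.0 × 0.9063/0.3746 = 38.7 m/s

38.7 m/s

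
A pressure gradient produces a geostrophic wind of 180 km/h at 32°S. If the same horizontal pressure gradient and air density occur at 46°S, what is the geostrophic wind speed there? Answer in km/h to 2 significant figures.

130 km/h

With the same pressure gradient and density, V_g ∝ 1/f ∝ 1/sin φ.
V₂ = V₁ · sin φ₁ / sin φ₂ = 180 × sin 32° / sin 46°
V₂ = 180 × 0.5299/0.7193 = 130 km/h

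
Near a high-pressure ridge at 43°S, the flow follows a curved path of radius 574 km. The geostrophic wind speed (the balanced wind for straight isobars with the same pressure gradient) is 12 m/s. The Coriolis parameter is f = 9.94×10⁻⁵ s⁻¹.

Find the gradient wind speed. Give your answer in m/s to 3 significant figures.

Around a high, pressure-gradient force acts outward with centrifugal, so Coriolis balances both:
fV = (1/ρ)|∂P/∂n| + V²/R  →  V² − fR·V + fR·V_g = 0
With fR = 9.94×10⁻⁵ × 574×10³ m = 57.1 m/s:
V = [fR − √((fR)² − 4 fR V_g)]/2 = [57.1 − √(57.1² − 4×57.1×12)]/2 = 17.2 m/s
Supergeostrophic (V > V_g = 12 m/s), as expected around a high.

17.2 m/s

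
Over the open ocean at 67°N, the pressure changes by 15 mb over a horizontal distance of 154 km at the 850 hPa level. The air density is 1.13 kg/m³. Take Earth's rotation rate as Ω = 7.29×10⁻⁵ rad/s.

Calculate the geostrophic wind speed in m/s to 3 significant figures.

Coriolis parameter at 67°N:
f = 2Ω sin φ = 2 × 7.29×10⁻⁵ × sin 67° = 1.34×10⁻⁴ s⁻¹
Pressure gradient: |∂P/∂n| = 1500 Pa / 154000 m = 9.74×10⁻³ Pa/m
Geostrophic balance (pressure-gradient force = Coriolis force):
V_g = (1/(fρ)) |∂P/∂n| = 9.74×10⁻³ / (1.34×10⁻⁴ × 1.13) = 64.2 m/s

64.2 m/s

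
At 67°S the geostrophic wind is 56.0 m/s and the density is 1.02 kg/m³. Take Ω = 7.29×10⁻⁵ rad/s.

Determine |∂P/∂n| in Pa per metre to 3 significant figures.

7.67×10⁻³ Pa/m

Coriolis parameter at 67°S:
f = 2Ω sin φ = 2 × 7.29×10⁻⁵ × sin 67° = 1.34×10⁻⁴ s⁻¹
Geostrophic balance rearranged: |∂P/∂n| = f ρ V_g
|∂P/∂n| = 1.34×10⁻⁴ × 1.02 × 56.0 = 7.67×10⁻³ Pa/m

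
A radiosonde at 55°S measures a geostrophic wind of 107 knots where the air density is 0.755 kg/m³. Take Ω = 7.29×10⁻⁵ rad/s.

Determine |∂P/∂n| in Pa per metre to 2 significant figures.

5.0×10⁻³ Pa/m

Coriolis parameter at 55°S:
f = 2Ω sin φ = 2 × 7.29×10⁻⁵ × sin 55° = 1.19×10⁻⁴ s⁻¹
Wind speed in SI: 107 knots = 55.0 m/s
Geostrophic balance rearranged: |∂P/∂n| = f ρ V_g
|∂P/∂n| = 1.19×10⁻⁴ × 0.755 × 55.0 = 4.96×10⁻³ Pa/m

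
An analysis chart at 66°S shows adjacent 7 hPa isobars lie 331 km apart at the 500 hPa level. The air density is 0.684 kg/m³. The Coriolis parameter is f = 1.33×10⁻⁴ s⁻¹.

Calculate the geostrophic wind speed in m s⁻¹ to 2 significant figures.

23 m s⁻¹

Pressure gradient: |∂P/∂n| = 700 Pa / 331000 m = 2.11×10⁻³ Pa/m
Geostrophic balance (pressure-gradient force = Coriolis force):
V_g = (1/(fρ)) |∂P/∂n| = 2.11×10⁻³ / (1.33×10⁻⁴ × 0.684) = 23.2 m/s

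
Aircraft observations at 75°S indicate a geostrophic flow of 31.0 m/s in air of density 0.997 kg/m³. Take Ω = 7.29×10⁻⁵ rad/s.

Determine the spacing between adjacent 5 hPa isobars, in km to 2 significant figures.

110 km

Coriolis parameter at 75°S:
f = 2Ω sin φ = 2 × 7.29×10⁻⁵ × sin 75° = 1.41×10⁻⁴ s⁻¹
Geostrophic balance rearranged: |∂P/∂n| = f ρ V_g
|∂P/∂n| = 1.41×10⁻⁴ × 0.997 × 31.0 = 4.35×10⁻³ Pa/m
Isobar spacing: Δn = ΔP/|∂P/∂n| = 500 Pa / 4.35×10⁻³ Pa/m = 114871 m ≈ 110 km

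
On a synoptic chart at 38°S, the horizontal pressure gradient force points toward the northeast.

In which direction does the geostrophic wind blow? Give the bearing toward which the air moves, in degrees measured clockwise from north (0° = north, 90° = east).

315°

The pressure-gradient force points toward the northeast (bearing 045°).
Geostrophic balance: in the Southern Hemisphere the Coriolis force deflects motion to the left, so the geostrophic wind blows 90° to the left of the pressure-gradient force (low pressure on the right).
Rotating 045° by 90° counterclockwise gives 315° — the wind blows toward the northwest.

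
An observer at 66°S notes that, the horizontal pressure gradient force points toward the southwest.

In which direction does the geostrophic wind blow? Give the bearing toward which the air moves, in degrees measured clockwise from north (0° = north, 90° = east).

The pressure-gradient force points toward the southwest (bearing 225°).
Geostrophic balance: in the Southern Hemisphere the Coriolis force deflects motion to the left, so the geostrophic wind blows 90° to the left of the pressure-gradient force (low pressure on the right).
Rotating 225° by 90° counterclockwise gives 135° — the wind blows toward the southeast.

135°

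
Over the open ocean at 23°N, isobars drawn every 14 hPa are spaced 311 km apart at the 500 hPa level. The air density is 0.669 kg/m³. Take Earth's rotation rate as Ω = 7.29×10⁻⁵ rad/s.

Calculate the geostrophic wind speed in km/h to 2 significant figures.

Coriolis parameter at 23°N:
f = 2Ω sin φ = 2 × 7.29×10⁻⁵ × sin 23° = 5.70×10⁻⁵ s⁻¹
Pressure gradient: |∂P/∂n| = 1400 Pa / 311000 m = 4.50×10⁻³ Pa/m
Geostrophic balance (pressure-gradient force = Coriolis force):
V_g = (1/(fρ)) |∂P/∂n| = 4.50×10⁻³ / (5.70×10⁻⁵ × 0.669) = 118 m/s
Converting: 118 m/s × 3.6 = 430 km/h

430 km/h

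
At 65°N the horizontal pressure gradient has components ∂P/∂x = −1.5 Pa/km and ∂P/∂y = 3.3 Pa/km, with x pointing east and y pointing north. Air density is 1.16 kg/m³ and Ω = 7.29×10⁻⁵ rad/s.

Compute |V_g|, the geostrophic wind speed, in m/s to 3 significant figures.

23.6 m/s

Coriolis parameter at 65°N:
f = 2Ω sin φ = 2 × 7.29×10⁻⁵ × sin 65° = 1.32×10⁻⁴ s⁻¹
Component geostrophic relations (x east, y north):
u_g = −(1/(fρ)) ∂P/∂y,  v_g = (1/(fρ)) ∂P/∂x
u_g = −(3.3×10⁻³)/(1.32×10⁻⁴ × 1.16) = −21.5 m/s;  v_g = (−1.5×10⁻³)/(1.32×10⁻⁴ × 1.16) = −9.79 m/s
|V_g| = √(u_g² + v_g²) = 23.6 m/s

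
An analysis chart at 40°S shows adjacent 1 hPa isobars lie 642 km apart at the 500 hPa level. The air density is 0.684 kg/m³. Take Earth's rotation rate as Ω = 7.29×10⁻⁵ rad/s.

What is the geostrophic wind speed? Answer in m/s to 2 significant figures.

Coriolis parameter at 40°S:
f = 2Ω sin φ = 2 × 7.29×10⁻⁵ × sin 40° = 9.37×10⁻⁵ s⁻¹
Pressure gradient: |∂P/∂n| = 100 Pa / 642000 m = 1.56×10⁻⁴ Pa/m
Geostrophic balance (pressure-gradient force = Coriolis force):
V_g = (1/(fρ)) |∂P/∂n| = 1.56×10⁻⁴ / (9.37×10⁻⁵ × 0.684) = 2.43 m/s

2.4 m/s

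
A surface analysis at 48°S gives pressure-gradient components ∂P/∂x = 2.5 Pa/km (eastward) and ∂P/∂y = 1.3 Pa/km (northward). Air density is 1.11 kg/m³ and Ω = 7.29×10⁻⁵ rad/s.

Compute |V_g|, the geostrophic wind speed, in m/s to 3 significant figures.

Coriolis parameter at 48°S:
f = 2Ω sin φ = 2 × 7.29×10⁻⁵ × sin 48° = 1.08×10⁻⁴ s⁻¹
In the Southern Hemisphere f is negative: f = −1.08×10⁻⁴ s⁻¹.
Component geostrophic relations (x east, y north):
u_g = −(1/(fρ)) ∂P/∂y,  v_g = (1/(fρ)) ∂P/∂x
u_g = −(1.3×10⁻³)/(−1.08×10⁻⁴ × 1.11) = 10.8 m/s;  v_g = (2.5×10⁻³)/(−1.08×10⁻⁴ × 1.11) = −20.8 m/s
|V_g| = √(u_g² + v_g²) = 23.4 m/s

23.4 m/s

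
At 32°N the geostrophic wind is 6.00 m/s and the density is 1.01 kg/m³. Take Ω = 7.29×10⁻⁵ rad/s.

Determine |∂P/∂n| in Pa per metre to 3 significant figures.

Coriolis parameter at 32°N:
f = 2Ω sin φ = 2 × 7.29×10⁻⁵ × sin 32° = 7.73×10⁻⁵ s⁻¹
Geostrophic balance rearranged: |∂P/∂n| = f ρ V_g
|∂P/∂n| = 7.73×10⁻⁵ × 1.01 × 6.00 = 4.68×10⁻⁴ Pa/m

4.68×10⁻⁴ Pa/m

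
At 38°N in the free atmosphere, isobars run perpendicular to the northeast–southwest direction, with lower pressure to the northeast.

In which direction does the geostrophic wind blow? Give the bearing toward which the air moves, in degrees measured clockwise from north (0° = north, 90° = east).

The pressure-gradient force points toward the northeast (bearing 045°).
Geostrophic balance: in the Northern Hemisphere the Coriolis force deflects motion to the right, so the geostrophic wind blows 90° to the right of the pressure-gradient force (low pressure on the left).
Rotating 045° by 90° clockwise gives 135° — the wind blows toward the southeast.

135°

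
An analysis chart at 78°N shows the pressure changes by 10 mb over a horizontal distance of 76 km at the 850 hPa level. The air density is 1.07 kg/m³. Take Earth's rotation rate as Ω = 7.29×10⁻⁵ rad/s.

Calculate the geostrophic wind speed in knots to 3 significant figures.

Coriolis parameter at 78°N:
f = 2Ω sin φ = 2 × 7.29×10⁻⁵ × sin 78° = 1.43×10⁻⁴ s⁻¹
Pressure gradient: |∂P/∂n| = 1000 Pa / 76000 m = 1.32×10⁻² Pa/m
Geostrophic balance (pressure-gradient force = Coriolis force):
V_g = (1/(fρ)) |∂P/∂n| = 1.32×10⁻² / (1.43×10⁻⁴ × 1.07) = 86.2 m/s
Converting: 86.2 m/s × 1.944 = 168 knots

168 knots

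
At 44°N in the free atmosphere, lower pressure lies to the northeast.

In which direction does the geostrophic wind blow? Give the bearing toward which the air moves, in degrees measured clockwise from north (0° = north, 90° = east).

135°

The pressure-gradient force points toward the northeast (bearing 045°).
Geostrophic balance: in the Northern Hemisphere the Coriolis force deflects motion to the right, so the geostrophic wind blows 90° to the right of the pressure-gradient force (low pressure on the left).
Rotating 045° by 90° clockwise gives 135° — the wind blows toward the southeast.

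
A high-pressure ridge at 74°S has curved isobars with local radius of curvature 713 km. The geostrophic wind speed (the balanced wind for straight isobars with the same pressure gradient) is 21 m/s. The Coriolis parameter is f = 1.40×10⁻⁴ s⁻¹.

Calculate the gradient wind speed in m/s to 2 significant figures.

30 m/s

Around a high, pressure-gradient force acts outward with centrifugal, so Coriolis balances both:
fV = (1/ρ)|∂P/∂n| + V²/R  →  V² − fR·V + fR·V_g = 0
With fR = 1.40×10⁻⁴ × 713×10³ m = 99.8 m/s:
V = [fR − √((fR)² − 4 fR V_g)]/2 = [99.8 − √(99.8² − 4×99.8×21)]/2 = 30 m/s
Supergeostrophic (V > V_g = 21 m/s), as expected around a high.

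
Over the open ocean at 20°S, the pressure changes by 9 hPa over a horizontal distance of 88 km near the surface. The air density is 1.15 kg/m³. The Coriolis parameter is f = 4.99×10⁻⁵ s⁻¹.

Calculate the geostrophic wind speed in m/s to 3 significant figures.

Pressure gradient: |∂P/∂n| = 900 Pa / 88000 m = 1.02×10⁻² Pa/m
Geostrophic balance (pressure-gradient force = Coriolis force):
V_g = (1/(fρ)) |∂P/∂n| = 1.02×10⁻² / (4.99×10⁻⁵ × 1.15) = 178 m/s

178 m/s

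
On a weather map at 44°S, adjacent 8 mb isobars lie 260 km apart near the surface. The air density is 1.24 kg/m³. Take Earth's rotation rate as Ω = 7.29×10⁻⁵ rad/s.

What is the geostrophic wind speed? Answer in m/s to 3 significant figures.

24.5 m/s

Coriolis parameter at 44°S:
f = 2Ω sin φ = 2 × 7.29×10⁻⁵ × sin 44° = 1.01×10⁻⁴ s⁻¹
Pressure gradient: |∂P/∂n| = 800 Pa / 260000 m = 3.08×10⁻³ Pa/m
Geostrophic balance (pressure-gradient force = Coriolis force):
V_g = (1/(fρ)) |∂P/∂n| = 3.08×10⁻³ / (1.01×10⁻⁴ × 1.24) = 24.5 m/s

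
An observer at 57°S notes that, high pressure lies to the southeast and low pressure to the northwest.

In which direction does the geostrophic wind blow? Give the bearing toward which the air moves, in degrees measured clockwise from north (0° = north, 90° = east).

The pressure-gradient force points toward the northwest (bearing 315°).
Geostrophic balance: in the Southern Hemisphere the Coriolis force deflects motion to the left, so the geostrophic wind blows 90° to the left of the pressure-gradient force (low pressure on the right).
Rotating 315° by 90° counterclockwise gives 225° — the wind blows toward the southwest.

225°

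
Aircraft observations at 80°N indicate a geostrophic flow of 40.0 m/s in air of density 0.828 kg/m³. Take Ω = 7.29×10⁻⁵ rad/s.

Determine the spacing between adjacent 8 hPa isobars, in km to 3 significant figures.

168 km

Coriolis parameter at 80°N:
f = 2Ω sin φ = 2 × 7.29×10⁻⁵ × sin 80° = 1.44×10⁻⁴ s⁻¹
Geostrophic balance rearranged: |∂P/∂n| = f ρ V_g
|∂P/∂n| = 1.44×10⁻⁴ × 0.828 × 40.0 = 4.76×10⁻³ Pa/m
Isobar spacing: Δn = ΔP/|∂P/∂n| = 800 Pa / 4.76×10⁻³ Pa/m = 168225 m ≈ 168 km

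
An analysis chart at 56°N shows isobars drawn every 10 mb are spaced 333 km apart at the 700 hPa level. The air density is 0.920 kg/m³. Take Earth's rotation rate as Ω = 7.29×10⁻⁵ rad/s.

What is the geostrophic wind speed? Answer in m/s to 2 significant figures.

27 m/s

Coriolis parameter at 56°N:
f = 2Ω sin φ = 2 × 7.29×10⁻⁵ × sin 56° = 1.21×10⁻⁴ s⁻¹
Pressure gradient: |∂P/∂n| = 1000 Pa / 333000 m = 3.00×10⁻³ Pa/m
Geostrophic balance (pressure-gradient force = Coriolis force):
V_g = (1/(fρ)) |∂P/∂n| = 3.00×10⁻³ / (1.21×10⁻⁴ × 0.920) = 27.0 m/s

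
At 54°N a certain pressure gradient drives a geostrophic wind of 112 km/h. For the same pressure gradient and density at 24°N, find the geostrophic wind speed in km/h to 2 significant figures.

220 km/h

With the same pressure gradient and density, V_g ∝ 1/f ∝ 1/sin φ.
V₂ = V₁ · sin φ₁ / sin φ₂ = 112 × sin 54° / sin 24°
V₂ = 112 × 0.8090/0.4067 = 220 km/h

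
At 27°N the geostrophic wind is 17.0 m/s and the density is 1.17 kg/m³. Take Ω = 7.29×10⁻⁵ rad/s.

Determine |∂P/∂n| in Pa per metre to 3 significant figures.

Coriolis parameter at 27°N:
f = 2Ω sin φ = 2 × 7.29×10⁻⁵ × sin 27° = 6.62×10⁻⁵ s⁻¹
Geostrophic balance rearranged: |∂P/∂n| = f ρ V_g
|∂P/∂n| = 6.62×10⁻⁵ × 1.17 × 17.0 = 1.32×10⁻³ Pa/m

1.32×10⁻³ Pa/m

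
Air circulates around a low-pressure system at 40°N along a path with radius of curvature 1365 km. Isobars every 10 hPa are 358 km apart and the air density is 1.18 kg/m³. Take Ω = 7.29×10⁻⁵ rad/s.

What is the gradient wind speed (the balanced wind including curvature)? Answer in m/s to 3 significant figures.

Coriolis parameter at 40°N:
f = 2Ω sin φ = 2 × 7.29×10⁻⁵ × sin 40° = 9.37×10⁻⁵ s⁻¹
Pressure gradient: |∂P/∂n| = 1000 Pa / 358000 m = 2.79×10⁻³ Pa/m
Geostrophic speed: V_g = |∂P/∂n|/(fρ) = 2.79×10⁻³/(9.37×10⁻⁵ × 1.18) = 25.3 m/s
Around a low, centrifugal force acts outward with Coriolis, so pressure-gradient force balances both:
(1/ρ)|∂P/∂n| = fV + V²/R  →  V² + fR·V − fR·V_g = 0
With fR = 9.37×10⁻⁵ × 1365×10³ m = 128 m/s:
V = [−fR + √((fR)² + 4 fR V_g)]/2 = [−128 + √(128² + 4×128×25.3)]/2 = 21.6 m/s
Subgeostrophic (V < V_g = 25.3 m/s), as expected around a low.

21.6 m/s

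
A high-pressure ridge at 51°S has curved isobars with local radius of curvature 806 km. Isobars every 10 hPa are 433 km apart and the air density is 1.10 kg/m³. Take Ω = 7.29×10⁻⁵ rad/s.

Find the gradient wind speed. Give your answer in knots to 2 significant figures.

Coriolis parameter at 51°S:
f = 2Ω sin φ = 2 × 7.29×10⁻⁵ × sin 51° = 1.13×10⁻⁴ s⁻¹
Pressure gradient: |∂P/∂n| = 1000 Pa / 433000 m = 2.31×10⁻³ Pa/m
Geostrophic speed: V_g = |∂P/∂n|/(fρ) = 2.31×10⁻³/(1.13×10⁻⁴ × 1.10) = 18.5 m/s
Around a high, pressure-gradient force acts outward with centrifugal, so Coriolis balances both:
fV = (1/ρ)|∂P/∂n| + V²/R  →  V² − fR·V + fR·V_g = 0
With fR = 1.13×10⁻⁴ × 806×10³ m = 91.3 m/s:
V = [fR − √((fR)² − 4 fR V_g)]/2 = [91.3 − √(91.3² − 4×91.3×18.5)]/2 = 25.8 m/s
Supergeostrophic (V > V_g = 18.5 m/s), as expected around a high.
Converting: 25.8 m/s × 1.944 = 50 knots

50 knots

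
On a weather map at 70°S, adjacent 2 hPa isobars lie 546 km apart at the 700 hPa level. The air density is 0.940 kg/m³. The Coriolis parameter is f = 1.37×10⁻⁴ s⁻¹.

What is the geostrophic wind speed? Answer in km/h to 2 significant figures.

10 km/h

Pressure gradient: |∂P/∂n| = 200 Pa / 546000 m = 3.66×10⁻⁴ Pa/m
Geostrophic balance (pressure-gradient force = Coriolis force):
V_g = (1/(fρ)) |∂P/∂n| = 3.66×10⁻⁴ / (1.37×10⁻⁴ × 0.940) = 2.84 m/s
Converting: 2.84 m/s × 3.6 = 10 km/h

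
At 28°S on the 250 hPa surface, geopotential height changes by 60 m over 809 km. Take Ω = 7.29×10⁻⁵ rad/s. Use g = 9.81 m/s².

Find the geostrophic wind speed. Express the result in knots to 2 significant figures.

21 knots

Coriolis parameter at 28°S:
f = 2Ω sin φ = 2 × 7.29×10⁻⁵ × sin 28° = 6.84×10⁻⁵ s⁻¹
Height gradient: |∂Z/∂n| = 60 m / 809000 m = 7.42×10⁻⁵
On a pressure surface, geostrophic balance gives V_g = (g/f)|∂Z/∂n|:
V_g = 9.81 × 7.42×10⁻⁵ / 6.84×10⁻⁵ = 10.6 m/s
Converting: 10.6 m/s × 1.944 = 21 knots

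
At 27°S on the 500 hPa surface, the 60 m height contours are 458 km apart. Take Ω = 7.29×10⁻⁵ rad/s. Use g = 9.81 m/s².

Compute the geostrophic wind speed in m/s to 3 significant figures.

Coriolis parameter at 27°S:
f = 2Ω sin φ = 2 × 7.29×10⁻⁵ × sin 27° = 6.62×10⁻⁵ s⁻¹
Height gradient: |∂Z/∂n| = 60 m / 458000 m = 1.31×10⁻⁴
On a pressure surface, geostrophic balance gives V_g = (g/f)|∂Z/∂n|:
V_g = 9.81 × 1.31×10⁻⁴ / 6.62×10⁻⁵ = 19.4 m/s

19.4 m/s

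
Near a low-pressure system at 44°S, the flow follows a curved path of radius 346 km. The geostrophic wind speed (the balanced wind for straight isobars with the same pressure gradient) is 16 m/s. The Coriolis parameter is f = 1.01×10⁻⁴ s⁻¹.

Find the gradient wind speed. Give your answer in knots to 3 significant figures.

23.2 knots

Around a low, centrifugal force acts outward with Coriolis, so pressure-gradient force balances both:
(1/ρ)|∂P/∂n| = fV + V²/R  →  V² + fR·V − fR·V_g = 0
With fR = 1.01×10⁻⁴ × 346×10³ m = 34.9 m/s:
V = [−fR + √((fR)² + 4 fR V_g)]/2 = [−34.9 + √(34.9² + 4×34.9×16)]/2 = 11.9 m/s
Subgeostrophic (V < V_g = 16 m/s), as expected around a low.
Converting: 11.9 m/s × 1.944 = 23.2 knots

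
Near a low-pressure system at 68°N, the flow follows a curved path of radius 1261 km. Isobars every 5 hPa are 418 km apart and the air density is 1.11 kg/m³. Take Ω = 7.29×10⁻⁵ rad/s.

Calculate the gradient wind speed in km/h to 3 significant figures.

27.5 km/h

Coriolis parameter at 68°N:
f = 2Ω sin φ = 2 × 7.29×10⁻⁵ × sin 68° = 1.35×10⁻⁴ s⁻¹
Pressure gradient: |∂P/∂n| = 500 Pa / 418000 m = 1.20×10⁻³ Pa/m
Geostrophic speed: V_g = |∂P/∂n|/(fρ) = 1.20×10⁻³/(1.35×10⁻⁴ × 1.11) = 7.97 m/s
Around a low, centrifugal force acts outward with Coriolis, so pressure-gradient force balances both:
(1/ρ)|∂P/∂n| = fV + V²/R  →  V² + fR·V − fR·V_g = 0
With fR = 1.35×10⁻⁴ × 1261×10³ m = 170 m/s:
V = [−fR + √((fR)² + 4 fR V_g)]/2 = [−170 + √(170² + 4×170×7.97)]/2 = 7.63 m/s
Subgeostrophic (V < V_g = 7.97 m/s), as expected around a low.
Converting: 7.63 m/s × 3.6 = 27.5 km/h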